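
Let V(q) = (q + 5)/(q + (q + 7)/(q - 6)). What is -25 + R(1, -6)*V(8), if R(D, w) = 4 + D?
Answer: -645/31 ≈ -20.806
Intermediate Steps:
V(q) = (5 + q)/(q + (7 + q)/(-6 + q))
-25 + R(1, -6)*V(8) = -25 + (4 + 1)*((-30 + 8² - 1*8)/(7 + 8² - 5*8)) = -25 + 5*((-30 + 64 - 8)/(7 + 64 - 40)) = -25 + 5*(26/31) = -25 + 130/31 = -645/31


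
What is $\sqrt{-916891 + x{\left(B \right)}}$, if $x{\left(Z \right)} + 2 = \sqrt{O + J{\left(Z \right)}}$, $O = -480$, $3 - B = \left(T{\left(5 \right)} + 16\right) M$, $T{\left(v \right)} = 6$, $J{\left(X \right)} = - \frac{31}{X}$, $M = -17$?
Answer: $\frac{\sqrt{-130317085197 + 377 i \sqrt{68233607}}}{377} \approx 0.011441 + 957.54 i$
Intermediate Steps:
$B = 377$ ($B = 3 - \left(6 + 16\right) \left(-17\right) = 3 - 22 \left(-17\right) = 3 - -374 = 3 + 374 = 377$)
$x{\left(Z \right)} = -2 + \sqrt{-480 - \frac{31}{Z}}$
$\sqrt{-916891 + x{\left(B \right)}} = \sqrt{-916891 - \left(2 - \sqrt{-480 - \frac{31}{377}}\right)} = \sqrt{-916891 - \left(2 - \sqrt{- \frac{180991}{377}}\right)} = \sqrt{-916891 - \left(2 - \frac{i \sqrt{68233607}}{377}\right)} = \sqrt{-916893 + \frac{i \sqrt{68233607}}{377}}$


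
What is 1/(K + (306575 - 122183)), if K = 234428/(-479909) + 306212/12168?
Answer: 1459883178/269226804301477 ≈ 5.4225e-6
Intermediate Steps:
K = 36025343701/1459883178 (K = 234428*(-1/479909) + 306212*(1/12168) = -234428/479909 + 76553/3042 = 36025343701/1459883178 ≈ 24.677)
1/(K + (306575 - 122183)) = 1/(36025343701/1459883178 + (306575 - 122183)) = 1/(36025343701/1459883178 + 184392) = 1/(269226804301477/1459883178) = 1459883178/269226804301477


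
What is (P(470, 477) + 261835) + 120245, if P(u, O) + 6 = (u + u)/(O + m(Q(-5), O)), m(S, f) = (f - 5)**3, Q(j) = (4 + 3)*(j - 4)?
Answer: 8035361997158/21030905 ≈ 3.8207e+5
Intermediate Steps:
Q(j) = -28 + 7*j (Q(j) = 7*(-4 + j) = -28 + 7*j)
m(S, f) = (-5 + f)**3
P(u, O) = -6 + 2*u/(O + (-5 + O)**3) (P(u, O) = -6 + (u + u)/(O + (-5 + O)**3) = -6 + (2*u)/(O + (-5 + O)**3) = -6 + 2*u/(O + (-5 + O)**3))
(P(470, 477) + 261835) + 120245 = (2*(470 - 3*477 - 3*(-5 + 477)**3)/(477 + (-5 + 477)**3) + 261835) + 120245 = (2*(470 - 1431 - 3*472**3)/(477 + 472**3) + 261835) + 120245 = (2*(470 - 1431 - 3*105154048)/(477 + 105154048) + 261835) + 120245 = (2*(470 - 1431 - 315462144)/105154525 + 261835) + 120245 = (2*(1/105154525)*(-315463105) + 261835) + 120245 = (-126185242/21030905 + 261835) + 120245 = 5506500825433/21030905 + 120245 = 8035361997158/21030905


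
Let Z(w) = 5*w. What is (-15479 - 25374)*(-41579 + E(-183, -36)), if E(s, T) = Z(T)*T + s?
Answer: 1441375546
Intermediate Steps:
E(s, T) = s + 5*T**2 (E(s, T) = (5*T)*T + s = 5*T**2 + s = s + 5*T**2)
(-15479 - 25374)*(-41579 + E(-183, -36)) = (-15479 - 25374)*(-41579 + (-183 + 5*(-36)**2)) = -40853*(-41579 + (-183 + 5*1296)) = -40853*(-41579 + (-183 + 6480)) = -40853*(-41579 + 6297) = -40853*(-35282) = 1441375546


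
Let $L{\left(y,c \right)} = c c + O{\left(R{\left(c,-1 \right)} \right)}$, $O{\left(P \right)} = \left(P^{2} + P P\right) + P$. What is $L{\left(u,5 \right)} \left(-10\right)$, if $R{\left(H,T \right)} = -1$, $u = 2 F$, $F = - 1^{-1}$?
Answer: $-260$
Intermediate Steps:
$F = -1$ ($F = \left(-1\right) 1 = -1$)
$u = -2$ ($u = 2 \left(-1\right) = -2$)
$O{\left(P \right)} = P + 2 P^{2}$ ($O{\left(P \right)} = \left(P^{2} + P^{2}\right) + P = 2 P^{2} + P = P + 2 P^{2}$)
$L{\left(y,c \right)} = 1 + c^{2}$ ($L{\left(y,c \right)} = c c - \left(1 + 2 \left(-1\right)\right) = c^{2} - \left(1 - 2\right) = c^{2} - -1 = c^{2} + 1 = 1 + c^{2}$)
$L{\left(u,5 \right)} \left(-10\right) = \left(1 + 5^{2}\right) \left(-10\right) = \left(1 + 25\right) \left(-10\right) = 26 \left(-10\right) = -260$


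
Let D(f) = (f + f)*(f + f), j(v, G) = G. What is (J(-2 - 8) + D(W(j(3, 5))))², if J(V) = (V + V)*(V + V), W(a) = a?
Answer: 250000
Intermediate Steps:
D(f) = 4*f² (D(f) = (2*f)*(2*f) = 4*f²)
J(V) = 4*V² (J(V) = (2*V)*(2*V) = 4*V²)
(J(-2 - 8) + D(W(j(3, 5))))² = (4*(-2 - 8)² + 4*5²)² = (4*(-10)² + 4*25)² = (4*100 + 100)² = (400 + 100)² = 500² = 250000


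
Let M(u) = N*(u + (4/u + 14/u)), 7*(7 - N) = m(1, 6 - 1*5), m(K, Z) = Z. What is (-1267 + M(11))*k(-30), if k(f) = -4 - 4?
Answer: 727096/77 ≈ 9442.8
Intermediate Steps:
N = 48/7 (N = 7 - (6 - 1*5)/7 = 7 - (6 - 5)/7 = 7 - ⅐*1 = 7 - ⅐ = 48/7 ≈ 6.8571)
M(u) = 48*u/7 + 864/(7*u) (M(u) = 48*(u + (4/u + 14/u))/7 = 48*(u + 18/u)/7 = 48*u/7 + 864/(7*u))
k(f) = -8
(-1267 + M(11))*k(-30) = (-1267 + (48/7)*(18 + 11²)/11)*(-8) = (-1267 + (48/7)*(1/11)*(18 + 121))*(-8) = (-1267 + (48/7)*(1/11)*139)*(-8) = (-1267 + 6672/77)*(-8) = -90887/77*(-8) = 727096/77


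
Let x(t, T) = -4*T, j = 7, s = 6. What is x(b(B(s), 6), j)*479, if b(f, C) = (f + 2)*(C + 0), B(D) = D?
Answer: -13412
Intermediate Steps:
b(f, C) = C*(2 + f) (b(f, C) = (2 + f)*C = C*(2 + f))
x(b(B(s), 6), j)*479 = -4*7*479 = -28*479 = -13412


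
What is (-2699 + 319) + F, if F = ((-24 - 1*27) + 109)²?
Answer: 984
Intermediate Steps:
F = 3364 (F = ((-24 - 27) + 109)² = (-51 + 109)² = 58² = 3364)
(-2699 + 319) + F = (-2699 + 319) + 3364 = -2380 + 3364 = 984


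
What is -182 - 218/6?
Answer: -655/3 ≈ -218.33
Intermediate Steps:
-182 - 218/6 = -182 - 218*⅙ = -182 - 109/3 = -655/3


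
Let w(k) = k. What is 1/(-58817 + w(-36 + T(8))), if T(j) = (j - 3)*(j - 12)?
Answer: -1/58873 ≈ -1.6986e-5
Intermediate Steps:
T(j) = (-12 + j)*(-3 + j) (T(j) = (-3 + j)*(-12 + j) = (-12 + j)*(-3 + j))
1/(-58817 + w(-36 + T(8))) = 1/(-58817 + (-36 + (36 + 8² - 15*8))) = 1/(-58817 + (-36 + (36 + 64 - 120))) = 1/(-58817 + (-36 - 20)) = 1/(-58817 - 56) = 1/(-58873) = -1/58873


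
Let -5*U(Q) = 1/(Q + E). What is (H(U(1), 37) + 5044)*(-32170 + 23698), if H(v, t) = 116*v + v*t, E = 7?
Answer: -213501813/5 ≈ -4.2700e+7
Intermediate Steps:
U(Q) = -1/(5*(7 + Q)) (U(Q) = -1/(5*(Q + 7)) = -1/(5*(7 + Q)))
H(v, t) = 116*v + t*v
(H(U(1), 37) + 5044)*(-32170 + 23698) = ((-1/(35 + 5*1))*(116 + 37) + 5044)*(-32170 + 23698) = (-1/(35 + 5)*153 + 5044)*(-8472) = (-1/40*153 + 5044)*(-8472) = (-153/40 + 5044)*(-8472) = (201607/40)*(-8472) = -213501813/5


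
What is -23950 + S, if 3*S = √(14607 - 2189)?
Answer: -23950 + √12418/3 ≈ -23913.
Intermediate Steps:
S = √12418/3 (S = √(14607 - 2189)/3 = √12418/3 ≈ 37.145)
-23950 + S = -23950 + √12418/3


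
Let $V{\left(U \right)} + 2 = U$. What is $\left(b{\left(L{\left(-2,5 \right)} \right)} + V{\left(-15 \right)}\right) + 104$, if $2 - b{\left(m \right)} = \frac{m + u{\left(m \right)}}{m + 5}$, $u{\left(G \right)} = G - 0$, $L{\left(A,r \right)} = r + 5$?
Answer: $\frac{263}{3} \approx 87.667$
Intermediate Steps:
$L{\left(A,r \right)} = 5 + r$
$V{\left(U \right)} = -2 + U$
$u{\left(G \right)} = G$ ($u{\left(G \right)} = G + 0 = G$)
$b{\left(m \right)} = 2 - \frac{2 m}{5 + m}$ ($b{\left(m \right)} = 2 - \frac{m + m}{m + 5} = 2 - \frac{2 m}{5 + m}$)
$\left(b{\left(L{\left(-2,5 \right)} \right)} + V{\left(-15 \right)}\right) + 104 = \left(\frac{10}{5 + \left(5 + 5\right)} - 17\right) + 104 = \left(\frac{10}{5 + 10} - 17\right) + 104 = \left(\frac{10}{15} - 17\right) + 104 = \left(10 \cdot \frac{1}{15} - 17\right) + 104 = \left(\frac{2}{3} - 17\right) + 104 = - \frac{49}{3} + 104 = \frac{263}{3}$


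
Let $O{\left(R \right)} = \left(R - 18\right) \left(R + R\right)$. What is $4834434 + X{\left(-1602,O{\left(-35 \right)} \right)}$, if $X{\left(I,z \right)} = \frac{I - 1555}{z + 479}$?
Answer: $\frac{20251440869}{4189} \approx 4.8344 \cdot 10^{6}$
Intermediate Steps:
$O{\left(R \right)} = 2 R \left(-18 + R\right)$ ($O{\left(R \right)} = \left(-18 + R\right) 2 R = 2 R \left(-18 + R\right)$)
$X{\left(I,z \right)} = \frac{-1555 + I}{479 + z}$
$4834434 + X{\left(-1602,O{\left(-35 \right)} \right)} = 4834434 + \frac{-1555 - 1602}{479 + 2 \left(-35\right) \left(-18 - 35\right)} = 4834434 + \frac{1}{479 + 2 \left(-35\right) \left(-53\right)} \left(-3157\right) = 4834434 + \frac{1}{479 + 3710} \left(-3157\right) = 4834434 + \frac{1}{4189} \left(-3157\right) = 4834434 - \frac{3157}{4189} = \frac{20251440869}{4189}$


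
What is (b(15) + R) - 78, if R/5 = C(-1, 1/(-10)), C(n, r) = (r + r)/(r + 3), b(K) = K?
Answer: -1837/29 ≈ -63.345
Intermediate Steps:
C(n, r) = 2*r/(3 + r) (C(n, r) = (2*r)/(3 + r) = 2*r/(3 + r))
R = -10/29 (R = 5*(2/(-10*(3 + 1/(-10)))) = 5*(2*(-1/10)/(3 - 1/10)) = 5*(2*(-1/10)/(29/10)) = 5*(2*(-1/10)*(10/29)) = 5*(-2/29) = -10/29 ≈ -0.34483)
(b(15) + R) - 78 = (15 - 10/29) - 78 = 425/29 - 78 = -1837/29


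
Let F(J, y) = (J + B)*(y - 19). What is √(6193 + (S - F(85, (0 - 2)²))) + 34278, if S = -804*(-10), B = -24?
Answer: 34278 + 2*√3787 ≈ 34401.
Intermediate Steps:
S = 8040
F(J, y) = (-24 + J)*(-19 + y) (F(J, y) = (J - 24)*(y - 19) = (-24 + J)*(-19 + y))
√(6193 + (S - F(85, (0 - 2)²))) + 34278 = √(6193 + (8040 - (456 - 24*(0 - 2)² - 19*85 + 85*(0 - 2)²))) + 34278 = √(6193 + (8040 - (456 - 24*(-2)² - 1615 + 85*(-2)²))) + 34278 = √(6193 + (8040 - (456 - 24*4 - 1615 + 85*4))) + 34278 = √(6193 + (8040 - (456 - 96 - 1615 + 340))) + 34278 = √(6193 + (8040 - 1*(-915))) + 34278 = √(6193 + (8040 + 915)) + 34278 = √(6193 + 8955) + 34278 = √15148 + 34278 = 2*√3787 + 34278 = 34278 + 2*√3787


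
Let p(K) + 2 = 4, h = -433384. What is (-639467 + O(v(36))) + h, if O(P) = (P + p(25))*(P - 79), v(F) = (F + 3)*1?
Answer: -1074491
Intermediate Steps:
p(K) = 2 (p(K) = -2 + 4 = 2)
v(F) = 3 + F (v(F) = (3 + F)*1 = 3 + F)
O(P) = (-79 + P)*(2 + P) (O(P) = (P + 2)*(P - 79) = (2 + P)*(-79 + P) = (-79 + P)*(2 + P))
(-639467 + O(v(36))) + h = (-639467 + (-158 + (3 + 36)² - 77*(3 + 36))) - 433384 = (-639467 + (-158 + 39² - 77*39)) - 433384 = (-639467 + (-158 + 1521 - 3003)) - 433384 = (-639467 - 1640) - 433384 = -641107 - 433384 = -1074491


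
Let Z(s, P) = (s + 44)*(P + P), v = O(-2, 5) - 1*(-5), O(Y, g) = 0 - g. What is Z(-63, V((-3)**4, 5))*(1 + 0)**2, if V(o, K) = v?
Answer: 0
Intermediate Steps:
O(Y, g) = -g
v = 0 (v = -1*5 - 1*(-5) = -5 + 5 = 0)
V(o, K) = 0
Z(s, P) = 2*P*(44 + s) (Z(s, P) = (44 + s)*(2*P) = 2*P*(44 + s))
Z(-63, V((-3)**4, 5))*(1 + 0)**2 = (2*0*(44 - 63))*(1 + 0)**2 = (2*0*(-19))*1**2 = 0*1 = 0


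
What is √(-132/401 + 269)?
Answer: √43202537/401 ≈ 16.391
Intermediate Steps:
√(-132/401 + 269) = √(107737/401) = √43202537/401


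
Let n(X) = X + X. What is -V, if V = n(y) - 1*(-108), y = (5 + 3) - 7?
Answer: -110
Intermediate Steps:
y = 1 (y = 8 - 7 = 1)
n(X) = 2*X
V = 110 (V = 2*1 - 1*(-108) = 2 + 108 = 110)
-V = -1*110 = -110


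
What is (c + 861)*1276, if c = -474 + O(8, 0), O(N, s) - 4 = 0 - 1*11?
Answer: 484880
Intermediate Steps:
O(N, s) = -7 (O(N, s) = 4 + (0 - 1*11) = 4 + (0 - 11) = 4 - 11 = -7)
c = -481 (c = -474 - 7 = -481)
(c + 861)*1276 = (-481 + 861)*1276 = 380*1276 = 484880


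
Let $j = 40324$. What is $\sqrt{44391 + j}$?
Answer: $\sqrt{84715} \approx 291.06$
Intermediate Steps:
$\sqrt{44391 + j} = \sqrt{44391 + 40324} = \sqrt{84715}$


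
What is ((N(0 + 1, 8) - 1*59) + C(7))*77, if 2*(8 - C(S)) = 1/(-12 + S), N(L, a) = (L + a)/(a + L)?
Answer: -38423/10 ≈ -3842.3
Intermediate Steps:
N(L, a) = 1 (N(L, a) = (L + a)/(L + a) = 1)
C(S) = 8 - 1/(2*(-12 + S))
((N(0 + 1, 8) - 1*59) + C(7))*77 = ((1 - 1*59) + (-193 + 16*7)/(2*(-12 + 7)))*77 = ((1 - 59) + (½)*(-193 + 112)/(-5))*77 = (-58 + (½)*(-⅕)*(-81))*77 = (-58 + 81/10)*77 = -499/10*77 = -38423/10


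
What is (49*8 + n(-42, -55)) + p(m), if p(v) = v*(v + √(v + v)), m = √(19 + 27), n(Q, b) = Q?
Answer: 396 + 2*2^(¼)*23^(¾) ≈ 420.98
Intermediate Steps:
m = √46 ≈ 6.7823
p(v) = v*(v + √2*√v) (p(v) = v*(v + √(2*v)) = v*(v + √2*√v))
(49*8 + n(-42, -55)) + p(m) = (49*8 - 42) + ((√46)² + √2*(√46)^(3/2)) = (392 - 42) + (46 + √2*46^(¾)) = 350 + (46 + 2*2^(¼)*23^(¾)) = 396 + 2*2^(¼)*23^(¾)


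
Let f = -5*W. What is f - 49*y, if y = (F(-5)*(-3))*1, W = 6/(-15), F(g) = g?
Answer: -733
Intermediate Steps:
W = -⅖ (W = 6*(-1/15) = -⅖ ≈ -0.40000)
y = 15 (y = -5*(-3)*1 = 15*1 = 15)
f = 2 (f = -5*(-⅖) = 2)
f - 49*y = 2 - 49*15 = 2 - 735 = -733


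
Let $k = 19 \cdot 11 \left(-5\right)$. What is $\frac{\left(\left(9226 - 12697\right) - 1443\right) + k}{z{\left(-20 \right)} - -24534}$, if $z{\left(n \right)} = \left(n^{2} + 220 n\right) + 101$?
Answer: $- \frac{5959}{20635} \approx -0.28878$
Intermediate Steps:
$z{\left(n \right)} = 101 + n^{2} + 220 n$
$k = -1045$ ($k = 209 \left(-5\right) = -1045$)
$\frac{\left(\left(9226 - 12697\right) - 1443\right) + k}{z{\left(-20 \right)} - -24534} = \frac{\left(\left(9226 - 12697\right) - 1443\right) - 1045}{\left(101 + \left(-20\right)^{2} + 220 \left(-20\right)\right) - -24534} = \frac{\left(-3471 - 1443\right) - 1045}{\left(101 + 400 - 4400\right) + 24534} = \frac{-4914 - 1045}{-3899 + 24534} = - \frac{5959}{20635}$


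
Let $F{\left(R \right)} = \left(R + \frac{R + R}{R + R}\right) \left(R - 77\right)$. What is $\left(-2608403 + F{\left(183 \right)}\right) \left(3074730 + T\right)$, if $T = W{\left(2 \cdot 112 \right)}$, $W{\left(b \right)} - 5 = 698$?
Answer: $-7961985418267$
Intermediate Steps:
$W{\left(b \right)} = 703$ ($W{\left(b \right)} = 5 + 698 = 703$)
$T = 703$
$F{\left(R \right)} = \left(1 + R\right) \left(-77 + R\right)$ ($F{\left(R \right)} = \left(R + \frac{2 R}{2 R}\right) \left(-77 + R\right) = \left(R + 2 R \frac{1}{2 R}\right) \left(-77 + R\right) = \left(R + 1\right) \left(-77 + R\right) = \left(1 + R\right) \left(-77 + R\right)$)
$\left(-2608403 + F{\left(183 \right)}\right) \left(3074730 + T\right) = \left(-2608403 - \left(13985 - 33489\right)\right) \left(3074730 + 703\right) = \left(-2608403 - -19504\right) 3075433 = \left(-2608403 + 19504\right) 3075433 = \left(-2588899\right) 3075433 = -7961985418267$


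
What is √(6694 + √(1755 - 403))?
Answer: √(6694 + 26*√2) ≈ 82.041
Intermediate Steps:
√(6694 + √(1755 - 403)) = √(6694 + √1352) = √(6694 + 26*√2)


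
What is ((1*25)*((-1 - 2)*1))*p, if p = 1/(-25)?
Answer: 3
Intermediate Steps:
p = -1/25 ≈ -0.040000
((1*25)*((-1 - 2)*1))*p = ((1*25)*((-1 - 2)*1))*(-1/25) = (25*(-3*1))*(-1/25) = (25*(-3))*(-1/25) = -75*(-1/25) = 3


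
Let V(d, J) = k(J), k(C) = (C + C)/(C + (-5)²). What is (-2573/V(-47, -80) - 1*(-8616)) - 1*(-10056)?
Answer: 569201/32 ≈ 17788.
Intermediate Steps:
k(C) = 2*C/(25 + C) (k(C) = (2*C)/(C + 25) = (2*C)/(25 + C) = 2*C/(25 + C))
V(d, J) = 2*J/(25 + J)
(-2573/V(-47, -80) - 1*(-8616)) - 1*(-10056) = (-2573/(2*(-80)/(25 - 80)) - 1*(-8616)) - 1*(-10056) = (-2573/(2*(-80)/(-55)) + 8616) + 10056 = (-2573/(2*(-80)*(-1/55)) + 8616) + 10056 = (-2573/32/11 + 8616) + 10056 = (-2573*11/32 + 8616) + 10056 = (-28303/32 + 8616) + 10056 = 247409/32 + 10056 = 569201/32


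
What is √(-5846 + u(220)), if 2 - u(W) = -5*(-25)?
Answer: I*√5969 ≈ 77.259*I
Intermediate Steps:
u(W) = -123 (u(W) = 2 - (-5)*(-25) = 2 - 1*125 = 2 - 125 = -123)
√(-5846 + u(220)) = √(-5846 - 123) = √(-5969) = I*√5969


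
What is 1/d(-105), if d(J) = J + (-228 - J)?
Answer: -1/228 ≈ -0.0043860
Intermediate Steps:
d(J) = -228
1/d(-105) = 1/(-228) = -1/228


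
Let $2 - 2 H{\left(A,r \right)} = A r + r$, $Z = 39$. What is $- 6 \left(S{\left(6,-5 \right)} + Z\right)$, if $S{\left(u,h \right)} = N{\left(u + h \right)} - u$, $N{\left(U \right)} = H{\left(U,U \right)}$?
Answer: $-198$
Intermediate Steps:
$H{\left(A,r \right)} = 1 - \frac{r}{2} - \frac{A r}{2}$ ($H{\left(A,r \right)} = 1 - \frac{A r + r}{2} = 1 - \frac{r + A r}{2} = 1 - \left(\frac{r}{2} + \frac{A r}{2}\right) = 1 - \frac{r}{2} - \frac{A r}{2}$)
$N{\left(U \right)} = 1 - \frac{U}{2} - \frac{U^{2}}{2}$ ($N{\left(U \right)} = 1 - \frac{U}{2} - \frac{U U}{2} = 1 - \frac{U}{2} - \frac{U^{2}}{2}$)
$S{\left(u,h \right)} = 1 - \frac{3 u}{2} - \frac{h}{2} - \frac{\left(h + u\right)^{2}}{2}$ ($S{\left(u,h \right)} = \left(1 - \frac{u + h}{2} - \frac{\left(u + h\right)^{2}}{2}\right) - u = \left(1 - \frac{h + u}{2} - \frac{\left(h + u\right)^{2}}{2}\right) - u = \left(1 - \left(\frac{h}{2} + \frac{u}{2}\right) - \frac{\left(h + u\right)^{2}}{2}\right) - u = \left(1 - \frac{h}{2} - \frac{u}{2} - \frac{\left(h + u\right)^{2}}{2}\right) - u = 1 - \frac{3 u}{2} - \frac{h}{2} - \frac{\left(h + u\right)^{2}}{2}$)
$- 6 \left(S{\left(6,-5 \right)} + Z\right) = - 6 \left(\left(1 - 9 - - \frac{5}{2} - \frac{\left(-5 + 6\right)^{2}}{2}\right) + 39\right) = - 6 \left(\left(1 - 9 + \frac{5}{2} - \frac{1^{2}}{2}\right) + 39\right) = - 6 \left(\left(1 - 9 + \frac{5}{2} - \frac{1}{2}\right) + 39\right) = - 6 \left(-6 + 39\right) = \left(-6\right) 33 = -198$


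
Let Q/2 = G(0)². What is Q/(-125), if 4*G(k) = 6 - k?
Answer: -9/250 ≈ -0.036000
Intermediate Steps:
G(k) = 3/2 - k/4 (G(k) = (6 - k)/4 = 3/2 - k/4)
Q = 9/2 (Q = 2*(3/2 - ¼*0)² = 2*(3/2 + 0)² = 2*(3/2)² = 2*(9/4) = 9/2 ≈ 4.5000)
Q/(-125) = (9/2)/(-125) = (9/2)*(-1/125) = -9/250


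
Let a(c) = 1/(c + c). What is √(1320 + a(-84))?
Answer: √9313878/84 ≈ 36.332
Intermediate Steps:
a(c) = 1/(2*c)
√(1320 + a(-84)) = √(1320 + (½)/(-84)) = √(1320 + (½)*(-1/84)) = √(1320 - 1/168) = √(221759/168) = √9313878/84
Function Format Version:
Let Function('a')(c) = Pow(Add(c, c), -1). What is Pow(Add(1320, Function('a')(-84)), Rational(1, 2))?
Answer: Mul(Rational(1, 84), Pow(9313878, Rational(1, 2))) ≈ 36.332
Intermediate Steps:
Function('a')(c) = Mul(Rational(1, 2), Pow(c, -1)) (Function('a')(c) = Pow(Mul(2, c), -1) = Mul(Rational(1, 2), Pow(c, -1)))
Pow(Add(1320, Function('a')(-84)), Rational(1, 2)) = Pow(Add(1320, Mul(Rational(1, 2), Pow(-84, -1))), Rational(1, 2)) = Pow(Add(1320, Mul(Rational(1, 2), Rational(-1, 84))), Rational(1, 2)) = Pow(Add(1320, Rational(-1, 168)), Rational(1, 2)) = Pow(Rational(221759, 168), Rational(1, 2)) = Mul(Rational(1, 84), Pow(9313878, Rational(1, 2)))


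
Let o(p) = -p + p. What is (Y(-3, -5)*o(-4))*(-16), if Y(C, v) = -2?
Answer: 0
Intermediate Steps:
o(p) = 0
(Y(-3, -5)*o(-4))*(-16) = -2*0*(-16) = 0*(-16) = 0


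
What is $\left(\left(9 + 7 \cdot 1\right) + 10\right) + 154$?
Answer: $180$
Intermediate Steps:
$\left(\left(9 + 7 \cdot 1\right) + 10\right) + 154 = \left(\left(9 + 7\right) + 10\right) + 154 = \left(16 + 10\right) + 154 = 26 + 154 = 180$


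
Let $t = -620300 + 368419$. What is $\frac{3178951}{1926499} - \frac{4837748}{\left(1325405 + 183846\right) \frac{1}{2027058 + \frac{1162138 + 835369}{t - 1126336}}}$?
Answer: $- \frac{897836773256917618670579}{138181487931958277} \approx -6.4975 \cdot 10^{6}$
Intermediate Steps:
$t = -251881$
$\frac{3178951}{1926499} - \frac{4837748}{\left(1325405 + 183846\right) \frac{1}{2027058 + \frac{1162138 + 835369}{t - 1126336}}} = \frac{3178951}{1926499} - \frac{4837748}{\left(1325405 + 183846\right) \frac{1}{2027058 + \frac{1162138 + 835369}{-251881 - 1126336}}} = 3178951 \cdot \frac{1}{1926499} - \frac{4837748}{1509251 \frac{1}{2027058 + \frac{1997507}{-1378217}}} = \frac{109619}{66431} - \frac{4837748}{1509251 \frac{1}{2027058 + 1997507 \left(- \frac{1}{1378217}\right)}} = \frac{109619}{66431} - \frac{4837748}{1509251 \frac{1}{2027058 - \frac{1997507}{1378217}}} = \frac{109619}{66431} - \frac{4837748}{1509251 \frac{1}{\frac{2793723798079}{1378217}}} = \frac{109619}{66431} - \frac{4837748}{1509251 \cdot \frac{1378217}{2793723798079}} = \frac{109619}{66431} - \frac{4837748}{\frac{2080075385467}{2793723798079}} = \frac{109619}{66431} - \frac{13515331716709086092}{2080075385467} = - \frac{897836773256917618670579}{138181487931958277}$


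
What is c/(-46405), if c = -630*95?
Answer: 11970/9281 ≈ 1.2897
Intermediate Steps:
c = -59850
c/(-46405) = -59850/(-46405) = -59850*(-1/46405) = 11970/9281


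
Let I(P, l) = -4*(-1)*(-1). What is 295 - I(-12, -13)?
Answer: 299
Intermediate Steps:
I(P, l) = -4 (I(P, l) = 4*(-1) = -4)
295 - I(-12, -13) = 295 - 1*(-4) = 295 + 4 = 299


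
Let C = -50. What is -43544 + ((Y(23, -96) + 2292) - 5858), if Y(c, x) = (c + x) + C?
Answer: -47233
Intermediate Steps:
Y(c, x) = -50 + c + x (Y(c, x) = (c + x) - 50 = -50 + c + x)
-43544 + ((Y(23, -96) + 2292) - 5858) = -43544 + (((-50 + 23 - 96) + 2292) - 5858) = -43544 + ((-123 + 2292) - 5858) = -43544 + (2169 - 5858) = -43544 - 3689 = -47233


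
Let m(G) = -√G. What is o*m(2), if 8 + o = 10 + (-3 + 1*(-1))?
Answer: 2*√2 ≈ 2.8284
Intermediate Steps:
o = -2 (o = -8 + (10 + (-3 + 1*(-1))) = -8 + (10 + (-3 - 1)) = -8 + (10 - 4) = -8 + 6 = -2)
o*m(2) = -(-2)*√2 = 2*√2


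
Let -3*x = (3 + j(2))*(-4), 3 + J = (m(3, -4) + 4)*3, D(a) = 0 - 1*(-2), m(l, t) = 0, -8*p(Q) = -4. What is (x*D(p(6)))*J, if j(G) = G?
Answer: 120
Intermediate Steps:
p(Q) = ½ (p(Q) = -⅛*(-4) = ½)
D(a) = 2 (D(a) = 0 + 2 = 2)
J = 9 (J = -3 + (0 + 4)*3 = -3 + 4*3 = -3 + 12 = 9)
x = 20/3 (x = -(3 + 2)*(-4)/3 = -5*(-4)/3 = -⅓*(-20) = 20/3 ≈ 6.6667)
(x*D(p(6)))*J = ((20/3)*2)*9 = (40/3)*9 = 120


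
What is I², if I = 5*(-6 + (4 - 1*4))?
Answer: 900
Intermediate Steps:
I = -30 (I = 5*(-6 + (4 - 4)) = 5*(-6 + 0) = 5*(-6) = -30)
I² = (-30)² = 900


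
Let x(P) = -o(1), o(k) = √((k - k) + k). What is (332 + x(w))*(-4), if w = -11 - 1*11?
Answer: -1324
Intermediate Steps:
w = -22 (w = -11 - 11 = -22)
o(k) = √k (o(k) = √(0 + k) = √k)
x(P) = -1 (x(P) = -√1 = -1*1 = -1)
(332 + x(w))*(-4) = (332 - 1)*(-4) = 331*(-4) = -1324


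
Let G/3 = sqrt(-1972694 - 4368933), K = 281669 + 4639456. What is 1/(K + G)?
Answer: 1640375/8072509446756 - I*sqrt(6341627)/8072509446756 ≈ 2.032e-7 - 3.1195e-10*I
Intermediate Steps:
K = 4921125
G = 3*I*sqrt(6341627) (G = 3*sqrt(-1972694 - 4368933) = 3*sqrt(-6341627) = 3*(I*sqrt(6341627)) = 3*I*sqrt(6341627) ≈ 7554.8*I)
1/(K + G) = 1/(4921125 + 3*I*sqrt(6341627))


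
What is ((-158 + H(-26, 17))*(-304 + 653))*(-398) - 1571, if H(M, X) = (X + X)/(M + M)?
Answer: 286464952/13 ≈ 2.2036e+7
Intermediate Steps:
H(M, X) = X/M (H(M, X) = (2*X)/((2*M)) = (2*X)*(1/(2*M)) = X/M)
((-158 + H(-26, 17))*(-304 + 653))*(-398) - 1571 = ((-158 + 17/(-26))*(-304 + 653))*(-398) - 1571 = ((-158 + 17*(-1/26))*349)*(-398) - 1571 = ((-158 - 17/26)*349)*(-398) - 1571 = -4125/26*349*(-398) - 1571 = -1439625/26*(-398) - 1571 = 286485375/13 - 1571 = 286464952/13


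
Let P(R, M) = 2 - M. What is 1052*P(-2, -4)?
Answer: 6312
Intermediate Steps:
1052*P(-2, -4) = 1052*(2 - 1*(-4)) = 1052*(2 + 4) = 1052*6 = 6312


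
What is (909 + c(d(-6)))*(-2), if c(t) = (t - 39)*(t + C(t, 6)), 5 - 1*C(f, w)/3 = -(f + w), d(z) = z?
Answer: -1008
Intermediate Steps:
C(f, w) = 15 + 3*f + 3*w (C(f, w) = 15 - (-3)*(f + w) = 15 - 3*(-f - w) = 15 + (3*f + 3*w) = 15 + 3*f + 3*w)
c(t) = (-39 + t)*(33 + 4*t) (c(t) = (t - 39)*(t + (15 + 3*t + 3*6)) = (-39 + t)*(t + (15 + 3*t + 18)) = (-39 + t)*(t + (33 + 3*t)) = (-39 + t)*(33 + 4*t))
(909 + c(d(-6)))*(-2) = (909 + (-1287 - 123*(-6) + 4*(-6)²))*(-2) = (909 + (-1287 + 738 + 4*36))*(-2) = (909 + (-1287 + 738 + 144))*(-2) = (909 - 405)*(-2) = 504*(-2) = -1008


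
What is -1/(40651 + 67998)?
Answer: -1/108649 ≈ -9.2040e-6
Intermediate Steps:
-1/(40651 + 67998) = -1/108649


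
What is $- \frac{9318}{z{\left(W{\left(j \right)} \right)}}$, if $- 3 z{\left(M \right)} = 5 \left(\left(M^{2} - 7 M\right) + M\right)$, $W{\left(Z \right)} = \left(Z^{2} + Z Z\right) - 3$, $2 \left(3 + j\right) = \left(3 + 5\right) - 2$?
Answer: $\frac{3106}{15} \approx 207.07$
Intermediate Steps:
$j = 0$ ($j = -3 + \frac{\left(3 + 5\right) - 2}{2} = -3 + \frac{8 - 2}{2} = -3 + \frac{1}{2} \cdot 6 = -3 + 3 = 0$)
$W{\left(Z \right)} = -3 + 2 Z^{2}$ ($W{\left(Z \right)} = \left(Z^{2} + Z^{2}\right) - 3 = 2 Z^{2} - 3 = -3 + 2 Z^{2}$)
$z{\left(M \right)} = 10 M - \frac{5 M^{2}}{3}$ ($z{\left(M \right)} = - \frac{5 \left(\left(M^{2} - 7 M\right) + M\right)}{3} = - \frac{5 \left(M^{2} - 6 M\right)}{3} = - \frac{- 30 M + 5 M^{2}}{3} = 10 M - \frac{5 M^{2}}{3}$)
$- \frac{9318}{z{\left(W{\left(j \right)} \right)}} = - \frac{9318}{\frac{5}{3} \left(-3 + 2 \cdot 0^{2}\right) \left(6 - \left(-3 + 2 \cdot 0^{2}\right)\right)} = - \frac{9318}{\frac{5}{3} \left(-3 + 2 \cdot 0\right) \left(6 - \left(-3 + 2 \cdot 0\right)\right)} = - \frac{9318}{\frac{5}{3} \left(-3 + 0\right) \left(6 - \left(-3 + 0\right)\right)} = - \frac{9318}{\frac{5}{3} \left(-3\right) \left(6 - -3\right)} = - \frac{9318}{\frac{5}{3} \left(-3\right) \left(6 + 3\right)} = - \frac{9318}{\frac{5}{3} \left(-3\right) 9} = - \frac{9318}{-45} = \left(-9318\right) \left(- \frac{1}{45}\right) = \frac{3106}{15}$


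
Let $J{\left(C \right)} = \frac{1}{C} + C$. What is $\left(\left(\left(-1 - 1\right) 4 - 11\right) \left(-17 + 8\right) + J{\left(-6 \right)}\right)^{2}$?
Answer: $\frac{978121}{36} \approx 27170.0$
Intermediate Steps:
$J{\left(C \right)} = C + \frac{1}{C}$
$\left(\left(\left(-1 - 1\right) 4 - 11\right) \left(-17 + 8\right) + J{\left(-6 \right)}\right)^{2} = \left(\left(\left(-1 - 1\right) 4 - 11\right) \left(-17 + 8\right) - \left(6 - \frac{1}{-6}\right)\right)^{2} = \left(\left(\left(-2\right) 4 - 11\right) \left(-9\right) - \frac{37}{6}\right)^{2} = \left(\left(-8 - 11\right) \left(-9\right) - \frac{37}{6}\right)^{2} = \left(\left(-19\right) \left(-9\right) - \frac{37}{6}\right)^{2} = \left(171 - \frac{37}{6}\right)^{2} = \left(\frac{989}{6}\right)^{2} = \frac{978121}{36}$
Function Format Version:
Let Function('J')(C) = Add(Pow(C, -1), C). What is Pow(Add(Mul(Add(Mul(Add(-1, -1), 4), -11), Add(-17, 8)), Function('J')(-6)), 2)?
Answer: Rational(978121, 36) ≈ 27170.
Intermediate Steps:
Function('J')(C) = Add(C, Pow(C, -1))
Pow(Add(Mul(Add(Mul(Add(-1, -1), 4), -11), Add(-17, 8)), Function('J')(-6)), 2) = Pow(Add(Mul(Add(Mul(Add(-1, -1), 4), -11), Add(-17, 8)), Add(-6, Pow(-6, -1))), 2) = Pow(Add(Mul(Add(Mul(-2, 4), -11), -9), Add(-6, Rational(-1, 6))), 2) = Pow(Add(Mul(Add(-8, -11), -9), Rational(-37, 6)), 2) = Pow(Add(Mul(-19, -9), Rational(-37, 6)), 2) = Pow(Add(171, Rational(-37, 6)), 2) = Pow(Rational(989, 6), 2) = Rational(978121, 36)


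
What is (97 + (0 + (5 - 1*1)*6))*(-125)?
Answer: -15125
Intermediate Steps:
(97 + (0 + (5 - 1*1)*6))*(-125) = (97 + (0 + (5 - 1)*6))*(-125) = (97 + (0 + 4*6))*(-125) = (97 + (0 + 24))*(-125) = (97 + 24)*(-125) = 121*(-125) = -15125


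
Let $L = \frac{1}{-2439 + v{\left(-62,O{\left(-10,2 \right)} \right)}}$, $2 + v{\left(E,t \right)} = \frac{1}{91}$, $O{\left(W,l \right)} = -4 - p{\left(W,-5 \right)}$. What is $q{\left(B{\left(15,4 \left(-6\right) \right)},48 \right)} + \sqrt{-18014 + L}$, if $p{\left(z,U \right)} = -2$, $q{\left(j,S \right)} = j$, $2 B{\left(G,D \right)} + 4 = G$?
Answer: $\frac{11}{2} + \frac{i \sqrt{888842068730430}}{222130} \approx 5.5 + 134.22 i$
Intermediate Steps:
$B{\left(G,D \right)} = -2 + \frac{G}{2}$
$O{\left(W,l \right)} = -2$ ($O{\left(W,l \right)} = -4 - -2 = -4 + 2 = -2$)
$v{\left(E,t \right)} = - \frac{181}{91}$ ($v{\left(E,t \right)} = -2 + \frac{1}{91} = - \frac{181}{91}$)
$L = - \frac{91}{222130}$ ($L = \frac{1}{-2439 - \frac{181}{91}} = \frac{1}{- \frac{222130}{91}} = - \frac{91}{222130} \approx -0.00040967$)
$q{\left(B{\left(15,4 \left(-6\right) \right)},48 \right)} + \sqrt{-18014 + L} = \left(-2 + \frac{1}{2} \cdot 15\right) + \sqrt{-18014 - \frac{91}{222130}} = \left(-2 + \frac{15}{2}\right) + \sqrt{- \frac{4001449911}{222130}} = \frac{11}{2} + \frac{i \sqrt{888842068730430}}{222130}$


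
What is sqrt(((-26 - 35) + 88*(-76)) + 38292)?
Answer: sqrt(31543) ≈ 177.60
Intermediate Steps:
sqrt(((-26 - 35) + 88*(-76)) + 38292) = sqrt((-61 - 6688) + 38292) = sqrt(-6749 + 38292) = sqrt(31543)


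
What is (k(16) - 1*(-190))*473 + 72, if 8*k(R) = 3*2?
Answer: 361187/4 ≈ 90297.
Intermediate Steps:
k(R) = ¾ (k(R) = (3*2)/8 = (⅛)*6 = ¾)
(k(16) - 1*(-190))*473 + 72 = (¾ - 1*(-190))*473 + 72 = (¾ + 190)*473 + 72 = (763/4)*473 + 72 = 360899/4 + 72 = 361187/4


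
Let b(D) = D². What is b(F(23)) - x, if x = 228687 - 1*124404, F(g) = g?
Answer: -103754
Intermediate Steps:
x = 104283 (x = 228687 - 124404 = 104283)
b(F(23)) - x = 23² - 1*104283 = 529 - 104283 = -103754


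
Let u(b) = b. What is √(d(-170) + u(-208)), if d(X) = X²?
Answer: 6*√797 ≈ 169.39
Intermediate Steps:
√(d(-170) + u(-208)) = √((-170)² - 208) = √(28900 - 208) = √28692 = 6*√797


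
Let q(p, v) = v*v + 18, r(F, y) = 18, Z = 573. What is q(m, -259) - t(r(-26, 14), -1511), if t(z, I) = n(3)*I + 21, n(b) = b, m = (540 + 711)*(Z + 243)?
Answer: 71611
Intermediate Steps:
m = 1020816 (m = (540 + 711)*(573 + 243) = 1251*816 = 1020816)
t(z, I) = 21 + 3*I (t(z, I) = 3*I + 21 = 21 + 3*I)
q(p, v) = 18 + v² (q(p, v) = v² + 18 = 18 + v²)
q(m, -259) - t(r(-26, 14), -1511) = (18 + (-259)²) - (21 + 3*(-1511)) = (18 + 67081) - (21 - 4533) = 67099 - 1*(-4512) = 67099 + 4512 = 71611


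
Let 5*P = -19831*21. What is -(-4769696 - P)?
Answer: 23432029/5 ≈ 4.6864e+6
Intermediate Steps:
P = -416451/5 (P = (-19831*21)/5 = (⅕)*(-416451) = -416451/5 ≈ -83290.)
-(-4769696 - P) = -(-4769696 - 1*(-416451/5)) = -(-4769696 + 416451/5) = -1*(-23432029/5) = 23432029/5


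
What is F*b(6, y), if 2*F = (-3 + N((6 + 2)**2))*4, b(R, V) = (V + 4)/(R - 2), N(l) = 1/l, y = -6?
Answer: 191/64 ≈ 2.9844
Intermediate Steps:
N(l) = 1/l
b(R, V) = (4 + V)/(-2 + R)
F = -191/32 (F = ((-3 + 1/((6 + 2)**2))*4)/2 = ((-3 + 1/(8**2))*4)/2 = ((-3 + 1/64)*4)/2 = (-191/64*4)/2 = (1/2)*(-191/16) = -191/32 ≈ -5.9688)
F*b(6, y) = -191*(4 - 6)/(32*(-2 + 6)) = -191*(-2)/(32*4) = -191*(-2)/128 = -191/32*(-1/2) = 191/64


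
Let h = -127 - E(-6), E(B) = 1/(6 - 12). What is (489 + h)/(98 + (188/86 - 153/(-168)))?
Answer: 2616292/730323 ≈ 3.5824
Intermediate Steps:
E(B) = -⅙ (E(B) = 1/(-6) = -⅙)
h = -761/6 (h = -127 - 1*(-⅙) = -127 + ⅙ = -761/6 ≈ -126.83)
(489 + h)/(98 + (188/86 - 153/(-168))) = (489 - 761/6)/(98 + (188/86 - 153/(-168))) = 2173/(6*(98 + (188*(1/86) - 153*(-1/168)))) = 2173/(6*(98 + (94/43 + 51/56))) = 2173/(6*(98 + 7457/2408)) = 2173/(6*(243441/2408)) = (2173/6)*(2408/243441) = 2616292/730323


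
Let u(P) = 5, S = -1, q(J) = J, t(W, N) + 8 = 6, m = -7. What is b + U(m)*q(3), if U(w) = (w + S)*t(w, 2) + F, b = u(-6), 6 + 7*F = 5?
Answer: 368/7 ≈ 52.571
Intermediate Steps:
t(W, N) = -2 (t(W, N) = -8 + 6 = -2)
F = -⅐ (F = -6/7 + (⅐)*5 = -6/7 + 5/7 = -⅐ ≈ -0.14286)
b = 5
U(w) = 13/7 - 2*w (U(w) = (w - 1)*(-2) - ⅐ = (-1 + w)*(-2) - ⅐ = (2 - 2*w) - ⅐ = 13/7 - 2*w)
b + U(m)*q(3) = 5 + (13/7 - 2*(-7))*3 = 5 + (13/7 + 14)*3 = 5 + (111/7)*3 = 5 + 333/7 = 368/7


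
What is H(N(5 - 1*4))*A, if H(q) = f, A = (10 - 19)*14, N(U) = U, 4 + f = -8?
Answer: 1512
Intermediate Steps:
f = -12 (f = -4 - 8 = -12)
A = -126 (A = -9*14 = -126)
H(q) = -12
H(N(5 - 1*4))*A = -12*(-126) = 1512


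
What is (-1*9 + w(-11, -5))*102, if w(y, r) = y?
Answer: -2040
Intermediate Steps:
(-1*9 + w(-11, -5))*102 = (-1*9 - 11)*102 = (-9 - 11)*102 = -20*102 = -2040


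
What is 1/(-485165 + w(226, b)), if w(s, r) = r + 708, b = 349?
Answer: -1/484108 ≈ -2.0657e-6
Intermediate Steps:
w(s, r) = 708 + r
1/(-485165 + w(226, b)) = 1/(-485165 + (708 + 349)) = 1/(-485165 + 1057) = 1/(-484108) = -1/484108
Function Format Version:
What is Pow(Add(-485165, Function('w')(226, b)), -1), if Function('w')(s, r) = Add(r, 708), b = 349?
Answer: Rational(-1, 484108) ≈ -2.0657e-6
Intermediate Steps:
Function('w')(s, r) = Add(708, r)
Pow(Add(-485165, Function('w')(226, b)), -1) = Pow(Add(-485165, Add(708, 349)), -1) = Pow(Add(-485165, 1057), -1) = Pow(-484108, -1) = Rational(-1, 484108)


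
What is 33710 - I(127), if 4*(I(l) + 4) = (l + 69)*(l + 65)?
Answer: 24306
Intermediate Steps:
I(l) = -4 + (65 + l)*(69 + l)/4 (I(l) = -4 + ((l + 69)*(l + 65))/4 = -4 + ((69 + l)*(65 + l))/4 = -4 + ((65 + l)*(69 + l))/4 = -4 + (65 + l)*(69 + l)/4)
33710 - I(127) = 33710 - (4469/4 + (1/4)*127**2 + (67/2)*127) = 33710 - (4469/4 + (1/4)*16129 + 8509/2) = 33710 - (4469/4 + 16129/4 + 8509/2) = 33710 - 1*9404 = 33710 - 9404 = 24306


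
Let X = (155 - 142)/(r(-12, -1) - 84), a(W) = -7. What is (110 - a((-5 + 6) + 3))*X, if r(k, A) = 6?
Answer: -39/2 ≈ -19.500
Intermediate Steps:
X = -1/6 (X = (155 - 142)/(6 - 84) = 13/(-78) = 13*(-1/78) = -1/6 ≈ -0.16667)
(110 - a((-5 + 6) + 3))*X = (110 - 1*(-7))*(-1/6) = (110 + 7)*(-1/6) = 117*(-1/6) = -39/2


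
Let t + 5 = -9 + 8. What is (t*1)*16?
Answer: -96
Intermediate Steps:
t = -6 (t = -5 + (-9 + 8) = -5 - 1 = -6)
(t*1)*16 = -6*1*16 = -6*16 = -96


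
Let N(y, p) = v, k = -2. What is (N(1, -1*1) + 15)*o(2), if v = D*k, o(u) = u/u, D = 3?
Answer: 9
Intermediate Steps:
o(u) = 1
v = -6 (v = 3*(-2) = -6)
N(y, p) = -6
(N(1, -1*1) + 15)*o(2) = (-6 + 15)*1 = 9*1 = 9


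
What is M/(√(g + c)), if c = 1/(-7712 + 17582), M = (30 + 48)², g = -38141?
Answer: -6084*I*√3715577973030/376451669 ≈ -31.153*I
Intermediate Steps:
M = 6084 (M = 78² = 6084)
c = 1/9870 ≈ 0.00010132
M/(√(g + c)) = 6084/(√(-38141 + 1/9870)) = 6084/(√(-376451669/9870)) = 6084/((I*√3715577973030/9870)) = 6084*(-I*√3715577973030/376451669) = -6084*I*√3715577973030/376451669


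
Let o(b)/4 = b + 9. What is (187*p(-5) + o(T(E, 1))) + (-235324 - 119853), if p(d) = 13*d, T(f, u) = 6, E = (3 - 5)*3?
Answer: -367272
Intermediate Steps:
E = -6 (E = -2*3 = -6)
o(b) = 36 + 4*b (o(b) = 4*(b + 9) = 4*(9 + b) = 36 + 4*b)
(187*p(-5) + o(T(E, 1))) + (-235324 - 119853) = (187*(13*(-5)) + (36 + 4*6)) + (-235324 - 119853) = (187*(-65) + (36 + 24)) - 355177 = (-12155 + 60) - 355177 = -12095 - 355177 = -367272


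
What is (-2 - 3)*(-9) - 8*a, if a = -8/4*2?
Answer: 77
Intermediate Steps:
a = -4 (a = -8/4*2 = -2*1*2 = -2*2 = -4)
(-2 - 3)*(-9) - 8*a = (-2 - 3)*(-9) - 8*(-4) = -5*(-9) + 32 = 45 + 32 = 77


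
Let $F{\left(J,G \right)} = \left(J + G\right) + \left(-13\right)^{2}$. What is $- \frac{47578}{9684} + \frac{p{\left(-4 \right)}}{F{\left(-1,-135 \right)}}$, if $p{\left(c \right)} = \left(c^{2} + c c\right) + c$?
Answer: $- \frac{216487}{53262} \approx -4.0646$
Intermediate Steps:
$p{\left(c \right)} = c + 2 c^{2}$ ($p{\left(c \right)} = \left(c^{2} + c^{2}\right) + c = 2 c^{2} + c = c + 2 c^{2}$)
$F{\left(J,G \right)} = 169 + G + J$ ($F{\left(J,G \right)} = \left(G + J\right) + 169 = 169 + G + J$)
$- \frac{47578}{9684} + \frac{p{\left(-4 \right)}}{F{\left(-1,-135 \right)}} = - \frac{47578}{9684} + \frac{\left(-4\right) \left(1 + 2 \left(-4\right)\right)}{169 - 135 - 1} = \left(-47578\right) \frac{1}{9684} + \frac{\left(-4\right) \left(1 - 8\right)}{33} = - \frac{23789}{4842} + \left(-4\right) \left(-7\right) \frac{1}{33} = - \frac{23789}{4842} + 28 \cdot \frac{1}{33} = - \frac{23789}{4842} + \frac{28}{33} = - \frac{216487}{53262}$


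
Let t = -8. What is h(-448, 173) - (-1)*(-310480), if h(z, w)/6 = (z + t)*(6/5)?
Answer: -1568816/5 ≈ -3.1376e+5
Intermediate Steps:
h(z, w) = -288/5 + 36*z/5 (h(z, w) = 6*((z - 8)*(6/5)) = 6*((-8 + z)*(6*(1/5))) = 6*((-8 + z)*(6/5)) = 6*(-48/5 + 6*z/5) = -288/5 + 36*z/5)
h(-448, 173) - (-1)*(-310480) = (-288/5 + (36/5)*(-448)) - (-1)*(-310480) = (-288/5 - 16128/5) - 1*310480 = -16416/5 - 310480 = -1568816/5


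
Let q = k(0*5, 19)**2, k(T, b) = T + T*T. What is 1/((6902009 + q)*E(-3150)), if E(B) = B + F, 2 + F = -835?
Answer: -1/27518309883 ≈ -3.6339e-11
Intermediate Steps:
F = -837 (F = -2 - 835 = -837)
k(T, b) = T + T**2
E(B) = -837 + B (E(B) = B - 837 = -837 + B)
q = 0 (q = ((0*5)*(1 + 0*5))**2 = (0*(1 + 0))**2 = (0*1)**2 = 0**2 = 0)
1/((6902009 + q)*E(-3150)) = 1/((6902009 + 0)*(-837 - 3150)) = 1/(6902009*(-3987)) = (1/6902009)*(-1/3987) = -1/27518309883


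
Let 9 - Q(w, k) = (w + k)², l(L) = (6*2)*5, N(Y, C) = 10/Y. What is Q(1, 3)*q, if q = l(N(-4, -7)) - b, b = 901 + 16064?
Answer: 118335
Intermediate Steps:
l(L) = 60 (l(L) = 12*5 = 60)
b = 16965
Q(w, k) = 9 - (k + w)² (Q(w, k) = 9 - (w + k)² = 9 - (k + w)²)
q = -16905 (q = 60 - 1*16965 = 60 - 16965 = -16905)
Q(1, 3)*q = (9 - (3 + 1)²)*(-16905) = (9 - 1*4²)*(-16905) = (9 - 1*16)*(-16905) = (9 - 16)*(-16905) = -7*(-16905) = 118335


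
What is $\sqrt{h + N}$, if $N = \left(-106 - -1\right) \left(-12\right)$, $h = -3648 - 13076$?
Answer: $2 i \sqrt{3866} \approx 124.35 i$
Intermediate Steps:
$h = -16724$ ($h = -3648 - 13076 = -16724$)
$N = 1260$ ($N = \left(-106 + \left(-3 + 4\right)\right) \left(-12\right) = \left(-106 + 1\right) \left(-12\right) = \left(-105\right) \left(-12\right) = 1260$)
$\sqrt{h + N} = \sqrt{-16724 + 1260} = \sqrt{-15464} = 2 i \sqrt{3866}$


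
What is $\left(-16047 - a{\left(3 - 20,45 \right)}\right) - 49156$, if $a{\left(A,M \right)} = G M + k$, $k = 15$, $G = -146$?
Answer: $-58648$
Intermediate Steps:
$a{\left(A,M \right)} = 15 - 146 M$ ($a{\left(A,M \right)} = - 146 M + 15 = 15 - 146 M$)
$\left(-16047 - a{\left(3 - 20,45 \right)}\right) - 49156 = \left(-16047 - \left(15 - 6570\right)\right) - 49156 = \left(-16047 - -6555\right) - 49156 = \left(-16047 + 6555\right) - 49156 = -9492 - 49156 = -58648$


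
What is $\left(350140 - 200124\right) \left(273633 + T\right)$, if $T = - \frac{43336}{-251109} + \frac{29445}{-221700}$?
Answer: $\frac{38087532482630206592}{927847755} \approx 4.1049 \cdot 10^{10}$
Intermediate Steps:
$T = \frac{147579113}{3711391020}$ ($T = \left(-43336\right) \left(- \frac{1}{251109}\right) + 29445 \left(- \frac{1}{221700}\right) = \frac{43336}{251109} - \frac{1963}{14780} = \frac{147579113}{3711391020} \approx 0.039764$)
$\left(350140 - 200124\right) \left(273633 + T\right) = \left(350140 - 200124\right) \left(273633 + \frac{147579113}{3711391020}\right) = 150016 \cdot \frac{1015559206554773}{3711391020} = \frac{38087532482630206592}{927847755}$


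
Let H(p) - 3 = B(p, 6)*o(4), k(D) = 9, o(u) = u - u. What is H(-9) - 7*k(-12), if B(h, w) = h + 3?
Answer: -60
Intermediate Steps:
o(u) = 0
B(h, w) = 3 + h
H(p) = 3 (H(p) = 3 + (3 + p)*0 = 3 + 0 = 3)
H(-9) - 7*k(-12) = 3 - 7*9 = 3 - 63 = -60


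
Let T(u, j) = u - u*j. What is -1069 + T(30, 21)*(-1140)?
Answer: 682931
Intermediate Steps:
T(u, j) = u - j*u
-1069 + T(30, 21)*(-1140) = -1069 + (30*(1 - 1*21))*(-1140) = -1069 + (30*(1 - 21))*(-1140) = -1069 + (30*(-20))*(-1140) = -1069 - 600*(-1140) = -1069 + 684000 = 682931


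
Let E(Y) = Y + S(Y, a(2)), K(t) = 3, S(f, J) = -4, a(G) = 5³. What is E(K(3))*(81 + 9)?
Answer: -90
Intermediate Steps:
a(G) = 125
E(Y) = -4 + Y (E(Y) = Y - 4 = -4 + Y)
E(K(3))*(81 + 9) = (-4 + 3)*(81 + 9) = -1*90 = -90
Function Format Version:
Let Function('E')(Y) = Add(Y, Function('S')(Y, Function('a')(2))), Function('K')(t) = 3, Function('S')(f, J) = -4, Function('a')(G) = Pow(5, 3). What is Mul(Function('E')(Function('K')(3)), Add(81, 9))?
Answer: -90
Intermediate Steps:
Function('a')(G) = 125
Function('E')(Y) = Add(-4, Y) (Function('E')(Y) = Add(Y, -4) = Add(-4, Y))
Mul(Function('E')(Function('K')(3)), Add(81, 9)) = Mul(Add(-4, 3), Add(81, 9)) = Mul(-1, 90) = -90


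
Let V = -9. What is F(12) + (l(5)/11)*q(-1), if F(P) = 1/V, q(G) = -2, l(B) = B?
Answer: -101/99 ≈ -1.0202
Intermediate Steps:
F(P) = -⅑ (F(P) = 1/(-9) = -⅑)
F(12) + (l(5)/11)*q(-1) = -⅑ + (5/11)*(-2) = -⅑ - 10/11 = -101/99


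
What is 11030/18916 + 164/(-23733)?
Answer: 129336383/224466714 ≈ 0.57619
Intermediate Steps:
11030/18916 + 164/(-23733) = 11030*(1/18916) + 164*(-1/23733) = 5515/9458 - 164/23733 = 129336383/224466714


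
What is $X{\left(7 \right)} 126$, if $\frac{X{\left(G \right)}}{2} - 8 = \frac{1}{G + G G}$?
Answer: $\frac{4041}{2} \approx 2020.5$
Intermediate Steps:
$X{\left(G \right)} = 16 + \frac{2}{G + G^{2}}$ ($X{\left(G \right)} = 16 + \frac{2}{G + G G} = 16 + \frac{2}{G + G^{2}}$)
$X{\left(7 \right)} 126 = \frac{2 \left(1 + 8 \cdot 7 + 8 \cdot 7^{2}\right)}{7 \left(1 + 7\right)} 126 = 2 \cdot \frac{1}{7} \cdot \frac{1}{8} \left(1 + 56 + 8 \cdot 49\right) 126 = 2 \cdot \frac{1}{7} \cdot \frac{1}{8} \left(1 + 56 + 392\right) 126 = 2 \cdot \frac{1}{7} \cdot \frac{1}{8} \cdot 449 \cdot 126 = \frac{449}{28} \cdot 126 = \frac{4041}{2}$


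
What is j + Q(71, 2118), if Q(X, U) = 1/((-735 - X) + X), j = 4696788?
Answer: 3452139179/735 ≈ 4.6968e+6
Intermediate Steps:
Q(X, U) = -1/735 (Q(X, U) = 1/(-735) = -1/735)
j + Q(71, 2118) = 4696788 - 1/735 = 3452139179/735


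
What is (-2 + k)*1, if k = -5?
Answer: -7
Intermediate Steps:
(-2 + k)*1 = (-2 - 5)*1 = -7*1 = -7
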